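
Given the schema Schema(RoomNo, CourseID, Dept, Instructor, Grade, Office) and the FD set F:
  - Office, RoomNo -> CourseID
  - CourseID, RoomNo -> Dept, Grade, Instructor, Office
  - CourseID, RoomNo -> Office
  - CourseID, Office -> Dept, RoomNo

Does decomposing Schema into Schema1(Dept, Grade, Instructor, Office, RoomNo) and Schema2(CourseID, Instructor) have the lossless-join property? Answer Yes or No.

No

Common attributes: {Instructor}; their closure is {Instructor}.
Schema1 ⊄ {Instructor} and Schema2 ⊄ {Instructor}, so the split is lossy.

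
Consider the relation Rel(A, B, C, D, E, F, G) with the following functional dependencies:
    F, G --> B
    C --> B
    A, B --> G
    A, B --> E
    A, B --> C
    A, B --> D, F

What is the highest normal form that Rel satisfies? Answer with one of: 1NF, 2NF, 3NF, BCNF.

Candidate keys: {A, B}, {A, C}, {A, F, G}. Prime attributes: {A, B, C, F, G}.
For F, G --> B we have {F, G}⁺ = {B, F, G}; {F, G} is not a superkey, so BCNF fails.
Since {B} ⊆ prime attributes and every other non-superkey FD also has a prime right side, the schema is in 3NF.

3NF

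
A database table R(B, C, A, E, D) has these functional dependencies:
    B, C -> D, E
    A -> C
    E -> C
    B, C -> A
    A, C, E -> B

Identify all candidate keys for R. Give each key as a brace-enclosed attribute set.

{A, B}⁺ = {A, B, C, D, E}, which is every attribute, so {A, B} is a candidate key.
{A, E}⁺ = {A, B, C, D, E}, which is every attribute, so {A, E} is a candidate key.
{B, C}⁺ = {A, B, C, D, E}, which is every attribute, so {B, C} is a candidate key.
{B, E}⁺ = {A, B, C, D, E}, which is every attribute, so {B, E} is a candidate key.
These are minimal and exhaustive — every other superkey contains one of them.

{A, B}, {A, E}, {B, C}, {B, E}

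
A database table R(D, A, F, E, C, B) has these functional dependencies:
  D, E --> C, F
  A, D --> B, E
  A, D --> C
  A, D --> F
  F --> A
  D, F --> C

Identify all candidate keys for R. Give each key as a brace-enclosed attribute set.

{A, D}, {D, E}, {D, F}

No FD produces {D}, so it must be in every candidate key.
{A, D}⁺ = {A, B, C, D, E, F}, which is every attribute, so {A, D} is a candidate key.
{D, E}⁺ = {A, B, C, D, E, F}, which is every attribute, so {D, E} is a candidate key.
{D, F}⁺ = {A, B, C, D, E, F}, which is every attribute, so {D, F} is a candidate key.
These are minimal and exhaustive — every other superkey contains one of them.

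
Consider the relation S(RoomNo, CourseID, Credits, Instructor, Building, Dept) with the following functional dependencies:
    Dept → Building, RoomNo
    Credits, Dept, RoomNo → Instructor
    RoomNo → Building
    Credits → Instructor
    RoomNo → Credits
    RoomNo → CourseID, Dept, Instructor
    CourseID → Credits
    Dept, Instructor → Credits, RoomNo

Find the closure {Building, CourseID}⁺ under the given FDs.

Start with {Building, CourseID}.
CourseID → Credits applies; add {Credits} → now {Building, CourseID, Credits}.
Credits → Instructor applies; add {Instructor} → now {Building, CourseID, Credits, Instructor}.
No further FD applies.

{Building, CourseID, Credits, Instructor}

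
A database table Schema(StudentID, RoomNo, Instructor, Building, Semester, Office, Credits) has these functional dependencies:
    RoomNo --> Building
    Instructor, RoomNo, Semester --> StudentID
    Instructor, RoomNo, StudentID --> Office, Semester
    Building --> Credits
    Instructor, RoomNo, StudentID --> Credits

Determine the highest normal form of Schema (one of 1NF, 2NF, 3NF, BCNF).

Candidate keys: {Instructor, RoomNo, Semester}, {Instructor, RoomNo, StudentID}. Prime attributes: {Instructor, RoomNo, Semester, StudentID}.
RoomNo --> Building breaks BCNF: {RoomNo}⁺ = {Building, Credits, RoomNo}, so {RoomNo} is not a superkey.
RoomNo --> Building has non-prime {Building} on the right and a non-superkey on the left, so 3NF fails.
The proper key subset {RoomNo} of {Instructor, RoomNo, Semester} determines non-prime {Building, Credits}, so the relation is not even in 2NF.

1NF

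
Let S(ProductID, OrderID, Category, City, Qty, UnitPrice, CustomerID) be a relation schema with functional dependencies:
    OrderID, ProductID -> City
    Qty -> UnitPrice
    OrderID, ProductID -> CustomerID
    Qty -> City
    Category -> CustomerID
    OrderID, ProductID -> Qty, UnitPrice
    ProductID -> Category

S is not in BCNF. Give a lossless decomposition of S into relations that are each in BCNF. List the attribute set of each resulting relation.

Candidate key of the original relation: {OrderID, ProductID}.
Within {Category, City, CustomerID, OrderID, ProductID, Qty, UnitPrice}: {Qty}⁺ ∩ {Category, City, CustomerID, OrderID, ProductID, Qty, UnitPrice} = {City, Qty, UnitPrice}, not the whole set, so Qty -> City, UnitPrice violates BCNF; decompose into {City, Qty, UnitPrice} and {Category, CustomerID, OrderID, ProductID, Qty}.
{City, Qty, UnitPrice} is in BCNF.
Within {Category, CustomerID, OrderID, ProductID, Qty}: {Category}⁺ ∩ {Category, CustomerID, OrderID, ProductID, Qty} = {Category, CustomerID}, not the whole set, so Category -> CustomerID violates BCNF; decompose into {Category, CustomerID} and {Category, OrderID, ProductID, Qty}.
{Category, CustomerID} is in BCNF.
Within {Category, OrderID, ProductID, Qty}: {ProductID}⁺ ∩ {Category, OrderID, ProductID, Qty} = {Category, ProductID}, not the whole set, so ProductID -> Category violates BCNF; decompose into {Category, ProductID} and {OrderID, ProductID, Qty}.
{Category, ProductID} is in BCNF.
{OrderID, ProductID, Qty} is in BCNF.

{Category, CustomerID}; {Category, ProductID}; {City, Qty, UnitPrice}; {OrderID, ProductID, Qty}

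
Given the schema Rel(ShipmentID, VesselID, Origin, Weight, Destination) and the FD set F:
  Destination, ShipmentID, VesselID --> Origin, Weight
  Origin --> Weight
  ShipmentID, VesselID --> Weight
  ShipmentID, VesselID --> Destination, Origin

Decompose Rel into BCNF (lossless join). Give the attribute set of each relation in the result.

{Destination, Origin, ShipmentID, VesselID}; {Origin, Weight}

Candidate key of the original relation: {ShipmentID, VesselID}.
Within {Destination, Origin, ShipmentID, VesselID, Weight}: {Origin}⁺ ∩ {Destination, Origin, ShipmentID, VesselID, Weight} = {Origin, Weight}, not the whole set, so Origin --> Weight violates BCNF; decompose into {Origin, Weight} and {Destination, Origin, ShipmentID, VesselID}.
{Origin, Weight} has no BCNF violation.
{Destination, Origin, ShipmentID, VesselID} has no BCNF violation.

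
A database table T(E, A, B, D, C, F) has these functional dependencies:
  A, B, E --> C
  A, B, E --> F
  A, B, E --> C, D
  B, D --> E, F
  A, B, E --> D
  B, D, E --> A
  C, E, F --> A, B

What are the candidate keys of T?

{B, D}⁺ = {A, B, C, D, E, F}, which is every attribute, so {B, D} is a candidate key.
{A, B, E}⁺ = {A, B, C, D, E, F}, which is every attribute, so {A, B, E} is a candidate key.
{C, E, F}⁺ = {A, B, C, D, E, F}, which is every attribute, so {C, E, F} is a candidate key.
No proper subset of any of these is a key, and no other minimal superkey exists.

{A, B, E}, {B, D}, {C, E, F}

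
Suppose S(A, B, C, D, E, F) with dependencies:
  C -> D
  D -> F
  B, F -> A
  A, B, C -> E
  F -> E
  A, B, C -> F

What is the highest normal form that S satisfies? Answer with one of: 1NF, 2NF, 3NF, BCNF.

1NF

Candidate key: {B, C}. Prime attributes: {B, C}.
For C -> D we have {C}⁺ = {C, D, E, F}; {C} is not a superkey, so BCNF fails.
C -> D has non-prime {D} on the right and a non-superkey on the left, so 3NF fails.
The proper key subset {C} of {B, C} determines non-prime {D, E, F}, so the relation is not even in 2NF.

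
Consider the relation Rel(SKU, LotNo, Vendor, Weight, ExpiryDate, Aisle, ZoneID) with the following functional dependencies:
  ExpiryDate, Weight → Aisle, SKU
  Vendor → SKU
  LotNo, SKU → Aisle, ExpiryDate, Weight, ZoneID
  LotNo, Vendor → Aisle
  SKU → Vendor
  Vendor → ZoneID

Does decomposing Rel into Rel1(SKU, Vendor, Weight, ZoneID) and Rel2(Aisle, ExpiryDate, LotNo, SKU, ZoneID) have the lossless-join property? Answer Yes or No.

Common attributes: {SKU, ZoneID}; their closure is {SKU, Vendor, ZoneID}.
Rel1 ⊄ {SKU, Vendor, ZoneID} and Rel2 ⊄ {SKU, Vendor, ZoneID}, so the split is lossy.

No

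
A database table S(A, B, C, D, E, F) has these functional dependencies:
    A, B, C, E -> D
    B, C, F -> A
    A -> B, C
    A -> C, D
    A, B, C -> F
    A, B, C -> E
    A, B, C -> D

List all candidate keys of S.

{A}, {B, C, F}

Closure of {A} is {A, B, C, D, E, F}, the whole schema; {A} is a candidate key.
Closure of {B, C, F} is {A, B, C, D, E, F}, the whole schema; {B, C, F} is a candidate key.
These are minimal and exhaustive — every other superkey contains one of them.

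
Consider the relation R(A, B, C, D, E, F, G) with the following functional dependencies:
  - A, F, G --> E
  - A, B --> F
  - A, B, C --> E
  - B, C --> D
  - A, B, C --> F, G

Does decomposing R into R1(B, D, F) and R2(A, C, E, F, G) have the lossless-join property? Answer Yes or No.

No

R1 ∩ R2 = {F}; its closure under F is {F}.
R1 ⊄ {F} and R2 ⊄ {F}, so the split is lossy.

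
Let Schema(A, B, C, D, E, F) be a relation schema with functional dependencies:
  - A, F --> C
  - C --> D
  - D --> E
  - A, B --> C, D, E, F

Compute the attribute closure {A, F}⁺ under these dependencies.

Start with {A, F}.
A, F --> C applies; add {C} → now {A, C, F}.
C --> D applies; add {D} → now {A, C, D, F}.
D --> E applies; add {E} → now {A, C, D, E, F}.
No further FD applies.

{A, C, D, E, F}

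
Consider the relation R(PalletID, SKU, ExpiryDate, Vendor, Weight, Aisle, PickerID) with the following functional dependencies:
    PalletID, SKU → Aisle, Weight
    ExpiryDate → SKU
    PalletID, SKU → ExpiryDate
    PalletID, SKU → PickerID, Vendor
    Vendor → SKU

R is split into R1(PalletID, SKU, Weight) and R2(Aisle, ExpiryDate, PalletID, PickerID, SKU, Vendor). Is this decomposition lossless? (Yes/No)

Common attributes: {PalletID, SKU}; their closure is {Aisle, ExpiryDate, PalletID, PickerID, SKU, Vendor, Weight}.
R1 is contained in that closure, so R1 ∩ R2 → R1 holds and the join is lossless.

Yes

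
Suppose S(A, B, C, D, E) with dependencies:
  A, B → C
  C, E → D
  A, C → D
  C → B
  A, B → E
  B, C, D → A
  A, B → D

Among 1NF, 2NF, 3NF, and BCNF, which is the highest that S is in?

Candidate keys: {A, B}, {A, C}, {C, D}, {C, E}. Prime attributes: {A, B, C, D, E}.
For C → B we have {C}⁺ = {B, C}; {C} is not a superkey, so BCNF fails.
Since {B} ⊆ prime attributes and every other non-superkey FD also has a prime right side, the schema is in 3NF.

3NF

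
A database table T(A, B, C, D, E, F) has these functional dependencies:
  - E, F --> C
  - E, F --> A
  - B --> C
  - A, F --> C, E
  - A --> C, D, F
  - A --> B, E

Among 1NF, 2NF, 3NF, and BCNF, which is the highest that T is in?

2NF

Candidate keys: {A}, {E, F}. Prime attributes: {A, E, F}.
B --> C breaks BCNF: {B}⁺ = {B, C}, so {B} is not a superkey.
B --> C determines the non-prime attribute {C} from a non-superkey — 3NF is violated.
Checking every proper subset of each key, none determines a non-prime attribute — 2NF is satisfied.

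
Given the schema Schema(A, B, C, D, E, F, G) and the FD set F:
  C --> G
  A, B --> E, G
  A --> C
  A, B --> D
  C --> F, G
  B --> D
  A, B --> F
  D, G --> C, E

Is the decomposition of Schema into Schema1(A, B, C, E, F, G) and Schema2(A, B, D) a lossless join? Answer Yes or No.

Yes

The shared attributes are {A, B} and {A, B}⁺ = {A, B, C, D, E, F, G}.
This includes all of Schema1, so the common attributes are a superkey of Schema1 — the join is lossless.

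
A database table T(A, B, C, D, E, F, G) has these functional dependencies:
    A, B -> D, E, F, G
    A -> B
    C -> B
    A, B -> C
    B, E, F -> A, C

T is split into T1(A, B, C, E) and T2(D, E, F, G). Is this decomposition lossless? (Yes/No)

No

Common attributes: {E}; their closure is {E}.
Neither T1 nor T2 is contained in that closure, so the decomposition is lossy.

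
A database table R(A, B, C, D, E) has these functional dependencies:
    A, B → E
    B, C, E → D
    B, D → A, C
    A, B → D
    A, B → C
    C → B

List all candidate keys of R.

{A, B}⁺ = {A, B, C, D, E}, which is every attribute, so {A, B} is a candidate key.
{A, C}⁺ = {A, B, C, D, E}, which is every attribute, so {A, C} is a candidate key.
{B, D}⁺ = {A, B, C, D, E}, which is every attribute, so {B, D} is a candidate key.
{C, D}⁺ = {A, B, C, D, E}, which is every attribute, so {C, D} is a candidate key.
{C, E}⁺ = {A, B, C, D, E}, which is every attribute, so {C, E} is a candidate key.
Any other superkey properly contains one of these, so there are no further candidate keys.

{A, B}, {A, C}, {B, D}, {C, D}, {C, E}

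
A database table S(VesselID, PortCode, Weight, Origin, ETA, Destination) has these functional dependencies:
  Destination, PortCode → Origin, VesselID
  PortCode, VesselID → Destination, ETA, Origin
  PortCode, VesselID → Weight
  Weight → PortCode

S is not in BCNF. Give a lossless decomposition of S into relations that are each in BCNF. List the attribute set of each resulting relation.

{Destination, ETA, Origin, VesselID, Weight}; {PortCode, Weight}

Candidate keys of the original relation: {Destination, PortCode}, {Destination, Weight}, {PortCode, VesselID}, {VesselID, Weight}.
{Destination, ETA, Origin, PortCode, VesselID, Weight}: {Weight} determines {PortCode, Weight} here but is not a superkey — split on Weight → PortCode, giving {PortCode, Weight} and {Destination, ETA, Origin, VesselID, Weight}.
{PortCode, Weight} is in BCNF.
{Destination, ETA, Origin, VesselID, Weight} is in BCNF.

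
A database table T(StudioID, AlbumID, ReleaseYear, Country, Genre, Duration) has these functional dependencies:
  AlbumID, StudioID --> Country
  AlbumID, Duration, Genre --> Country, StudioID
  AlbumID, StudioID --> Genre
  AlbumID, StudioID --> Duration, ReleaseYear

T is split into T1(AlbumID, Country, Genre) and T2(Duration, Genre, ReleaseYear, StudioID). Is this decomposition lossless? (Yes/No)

No

T1 ∩ T2 = {Genre}; its closure under F is {Genre}.
T1 ⊄ {Genre} and T2 ⊄ {Genre}, so the split is lossy.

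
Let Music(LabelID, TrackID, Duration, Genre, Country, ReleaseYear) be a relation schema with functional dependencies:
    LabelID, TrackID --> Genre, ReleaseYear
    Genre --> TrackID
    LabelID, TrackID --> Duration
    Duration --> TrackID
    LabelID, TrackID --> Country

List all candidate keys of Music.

No FD produces {LabelID}, so it must be in every candidate key.
{Duration, LabelID}⁺ = {Country, Duration, Genre, LabelID, ReleaseYear, TrackID}, which is every attribute, so {Duration, LabelID} is a candidate key.
{Genre, LabelID}⁺ = {Country, Duration, Genre, LabelID, ReleaseYear, TrackID}, which is every attribute, so {Genre, LabelID} is a candidate key.
{LabelID, TrackID}⁺ = {Country, Duration, Genre, LabelID, ReleaseYear, TrackID}, which is every attribute, so {LabelID, TrackID} is a candidate key.
Any other superkey properly contains one of these, so there are no further candidate keys.

{Duration, LabelID}, {Genre, LabelID}, {LabelID, TrackID}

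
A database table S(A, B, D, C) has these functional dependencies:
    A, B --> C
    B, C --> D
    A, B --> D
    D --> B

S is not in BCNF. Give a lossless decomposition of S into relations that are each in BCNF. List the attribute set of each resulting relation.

Candidate keys of the original relation: {A, B}, {A, D}.
Within {A, B, C, D}: {B, C}⁺ ∩ {A, B, C, D} = {B, C, D}, not the whole set, so B, C --> D violates BCNF; decompose into {B, C, D} and {A, B, C}.
Within {B, C, D}: {D}⁺ ∩ {B, C, D} = {B, D}, not the whole set, so D --> B violates BCNF; decompose into {B, D} and {C, D}.
{B, D} has no BCNF violation.
{C, D} has no BCNF violation.
{A, B, C} has no BCNF violation.

{A, B, C}; {B, D}; {C, D}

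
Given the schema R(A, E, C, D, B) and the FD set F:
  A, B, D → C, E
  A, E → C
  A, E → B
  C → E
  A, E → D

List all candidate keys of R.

Attributes never on any right-hand side: {A} — every candidate key must contain it.
{A, C} is a candidate key since {A, C}⁺ = {A, B, C, D, E} covers every attribute.
{A, E} is a candidate key since {A, E}⁺ = {A, B, C, D, E} covers every attribute.
{A, B, D} is a candidate key since {A, B, D}⁺ = {A, B, C, D, E} covers every attribute.
Any other superkey properly contains one of these, so there are no further candidate keys.

{A, B, D}, {A, C}, {A, E}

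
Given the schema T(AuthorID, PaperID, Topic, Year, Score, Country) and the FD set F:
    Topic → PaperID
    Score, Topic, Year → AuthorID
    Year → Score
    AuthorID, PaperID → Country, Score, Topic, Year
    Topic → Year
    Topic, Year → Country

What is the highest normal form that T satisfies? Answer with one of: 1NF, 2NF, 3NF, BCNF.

2NF

Candidate keys: {AuthorID, PaperID}, {Topic}. Prime attributes: {AuthorID, PaperID, Topic}.
Year → Score: {Year}⁺ = {Score, Year}, which is not all of the attributes, so the left side is not a superkey — BCNF is violated.
Year → Score has non-prime {Score} on the right and a non-superkey on the left, so 3NF fails.
No non-prime attribute depends on a proper subset of any candidate key, so 2NF holds.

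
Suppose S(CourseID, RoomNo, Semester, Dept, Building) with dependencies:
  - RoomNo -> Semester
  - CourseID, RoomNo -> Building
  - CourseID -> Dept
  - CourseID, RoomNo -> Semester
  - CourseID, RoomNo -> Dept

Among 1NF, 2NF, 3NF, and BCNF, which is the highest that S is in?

Candidate key: {CourseID, RoomNo}. Prime attributes: {CourseID, RoomNo}.
For RoomNo -> Semester we have {RoomNo}⁺ = {RoomNo, Semester}; {RoomNo} is not a superkey, so BCNF fails.
RoomNo -> Semester has non-prime {Semester} on the right and a non-superkey on the left, so 3NF fails.
The proper key subset {CourseID} of {CourseID, RoomNo} determines non-prime {Dept}, so the relation is not even in 2NF.

1NF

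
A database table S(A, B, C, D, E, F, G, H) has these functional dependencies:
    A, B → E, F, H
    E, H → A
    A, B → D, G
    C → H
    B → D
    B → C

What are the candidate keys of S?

No FD produces {B}, so it must be in every candidate key.
Closure of {A, B} is {A, B, C, D, E, F, G, H}, the whole schema; {A, B} is a candidate key.
Closure of {B, E} is {A, B, C, D, E, F, G, H}, the whole schema; {B, E} is a candidate key.
No proper subset of any of these is a key, and no other minimal superkey exists.

{A, B}, {B, E}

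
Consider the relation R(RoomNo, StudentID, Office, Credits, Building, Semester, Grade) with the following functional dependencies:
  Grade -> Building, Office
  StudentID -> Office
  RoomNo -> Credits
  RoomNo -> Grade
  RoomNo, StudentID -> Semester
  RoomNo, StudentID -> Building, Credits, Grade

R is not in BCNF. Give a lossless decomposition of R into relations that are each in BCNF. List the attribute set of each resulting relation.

Candidate key of the original relation: {RoomNo, StudentID}.
In {Building, Credits, Grade, Office, RoomNo, Semester, StudentID}, {Grade} is not a superkey ({Grade}⁺ restricted to this set is {Building, Grade, Office}), so split on Grade -> Building, Office into {Building, Grade, Office} and {Credits, Grade, RoomNo, Semester, StudentID}.
{Building, Grade, Office} has no BCNF violation.
In {Credits, Grade, RoomNo, Semester, StudentID}, {RoomNo} is not a superkey ({RoomNo}⁺ restricted to this set is {Credits, Grade, RoomNo}), so split on RoomNo -> Credits, Grade into {Credits, Grade, RoomNo} and {RoomNo, Semester, StudentID}.
{Credits, Grade, RoomNo} has no BCNF violation.
{RoomNo, Semester, StudentID} has no BCNF violation.

{Building, Grade, Office}; {Credits, Grade, RoomNo}; {RoomNo, Semester, StudentID}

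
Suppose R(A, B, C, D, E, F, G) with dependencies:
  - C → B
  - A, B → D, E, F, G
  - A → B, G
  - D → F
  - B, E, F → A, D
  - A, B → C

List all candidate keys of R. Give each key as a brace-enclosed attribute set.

{A}⁺ = {A, B, C, D, E, F, G}, which is every attribute, so {A} is a candidate key.
{B, D, E}⁺ = {A, B, C, D, E, F, G}, which is every attribute, so {B, D, E} is a candidate key.
{B, E, F}⁺ = {A, B, C, D, E, F, G}, which is every attribute, so {B, E, F} is a candidate key.
{C, D, E}⁺ = {A, B, C, D, E, F, G}, which is every attribute, so {C, D, E} is a candidate key.
{C, E, F}⁺ = {A, B, C, D, E, F, G}, which is every attribute, so {C, E, F} is a candidate key.
Any other superkey properly contains one of these, so there are no further candidate keys.

{A}, {B, D, E}, {B, E, F}, {C, D, E}, {C, E, F}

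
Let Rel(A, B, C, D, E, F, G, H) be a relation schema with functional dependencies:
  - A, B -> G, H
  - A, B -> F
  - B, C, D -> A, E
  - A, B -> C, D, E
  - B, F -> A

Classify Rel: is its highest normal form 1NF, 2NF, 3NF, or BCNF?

BCNF

Candidate keys: {A, B}, {B, C, D}, {B, F}. Prime attributes: {A, B, C, D, F}.
Every FD has a superkey on the left, so the relation is in BCNF.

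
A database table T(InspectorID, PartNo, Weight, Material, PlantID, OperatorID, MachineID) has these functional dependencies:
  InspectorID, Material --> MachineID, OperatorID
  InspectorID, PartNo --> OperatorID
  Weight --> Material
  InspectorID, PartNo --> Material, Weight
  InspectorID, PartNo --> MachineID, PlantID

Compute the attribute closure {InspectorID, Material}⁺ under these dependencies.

{InspectorID, MachineID, Material, OperatorID}

Start with {InspectorID, Material}.
InspectorID, Material --> MachineID, OperatorID applies; add {MachineID, OperatorID} → now {InspectorID, MachineID, Material, OperatorID}.
No further FD applies.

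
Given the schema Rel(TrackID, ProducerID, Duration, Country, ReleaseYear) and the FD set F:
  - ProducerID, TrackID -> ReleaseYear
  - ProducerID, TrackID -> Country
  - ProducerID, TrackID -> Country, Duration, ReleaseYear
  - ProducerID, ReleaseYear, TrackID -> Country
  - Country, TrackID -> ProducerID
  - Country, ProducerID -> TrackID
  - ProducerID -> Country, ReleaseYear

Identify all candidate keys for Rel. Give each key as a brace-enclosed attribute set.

{ProducerID}⁺ = {Country, Duration, ProducerID, ReleaseYear, TrackID} — all of the relation — so {ProducerID} is a candidate key.
{Country, TrackID}⁺ = {Country, Duration, ProducerID, ReleaseYear, TrackID} — all of the relation — so {Country, TrackID} is a candidate key.
No proper subset of any of these is a key, and no other minimal superkey exists.

{Country, TrackID}, {ProducerID}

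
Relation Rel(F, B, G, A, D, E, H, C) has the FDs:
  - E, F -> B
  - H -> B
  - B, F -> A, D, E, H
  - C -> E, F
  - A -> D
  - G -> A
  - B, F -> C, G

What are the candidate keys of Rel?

{B, F}, {C}, {E, F}, {F, H}

{C}⁺ = {A, B, C, D, E, F, G, H} — all of the relation — so {C} is a candidate key.
{B, F}⁺ = {A, B, C, D, E, F, G, H} — all of the relation — so {B, F} is a candidate key.
{E, F}⁺ = {A, B, C, D, E, F, G, H} — all of the relation — so {E, F} is a candidate key.
{F, H}⁺ = {A, B, C, D, E, F, G, H} — all of the relation — so {F, H} is a candidate key.
No proper subset of any of these is a key, and no other minimal superkey exists.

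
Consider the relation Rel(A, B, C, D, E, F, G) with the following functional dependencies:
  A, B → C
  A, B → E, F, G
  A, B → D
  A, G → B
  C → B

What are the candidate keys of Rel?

{A, B}, {A, C}, {A, G}

No FD produces {A}, so it must be in every candidate key.
{A, B}⁺ = {A, B, C, D, E, F, G} — all of the relation — so {A, B} is a candidate key.
{A, C}⁺ = {A, B, C, D, E, F, G} — all of the relation — so {A, C} is a candidate key.
{A, G}⁺ = {A, B, C, D, E, F, G} — all of the relation — so {A, G} is a candidate key.
No proper subset of any of these is a key, and no other minimal superkey exists.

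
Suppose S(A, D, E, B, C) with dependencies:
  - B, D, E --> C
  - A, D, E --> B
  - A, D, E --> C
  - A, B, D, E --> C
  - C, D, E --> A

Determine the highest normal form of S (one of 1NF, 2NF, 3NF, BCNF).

BCNF

Candidate keys: {A, D, E}, {B, D, E}, {C, D, E}. Prime attributes: {A, B, C, D, E}.
The left-hand side of every FD is a superkey, so BCNF is satisfied.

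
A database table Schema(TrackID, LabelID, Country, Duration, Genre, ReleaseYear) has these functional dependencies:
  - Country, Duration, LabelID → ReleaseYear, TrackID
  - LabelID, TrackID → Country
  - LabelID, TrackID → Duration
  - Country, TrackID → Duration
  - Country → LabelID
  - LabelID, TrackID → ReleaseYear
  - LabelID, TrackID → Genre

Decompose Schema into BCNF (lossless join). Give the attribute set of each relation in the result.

Candidate keys of the original relation: {Country, Duration}, {Country, TrackID}, {LabelID, TrackID}.
Within {Country, Duration, Genre, LabelID, ReleaseYear, TrackID}: {Country}⁺ ∩ {Country, Duration, Genre, LabelID, ReleaseYear, TrackID} = {Country, LabelID}, not the whole set, so Country → LabelID violates BCNF; decompose into {Country, LabelID} and {Country, Duration, Genre, ReleaseYear, TrackID}.
{Country, LabelID}: every determinant is a superkey — BCNF.
{Country, Duration, Genre, ReleaseYear, TrackID}: every determinant is a superkey — BCNF.

{Country, Duration, Genre, ReleaseYear, TrackID}; {Country, LabelID}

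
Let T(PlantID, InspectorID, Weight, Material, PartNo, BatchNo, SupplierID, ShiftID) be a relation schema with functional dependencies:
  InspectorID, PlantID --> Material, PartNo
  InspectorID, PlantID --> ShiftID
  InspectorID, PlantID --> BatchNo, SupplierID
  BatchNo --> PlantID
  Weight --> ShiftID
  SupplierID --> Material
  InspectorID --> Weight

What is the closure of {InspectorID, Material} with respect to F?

Start with {InspectorID, Material}.
InspectorID --> Weight applies; add {Weight} → now {InspectorID, Material, Weight}.
Weight --> ShiftID applies; add {ShiftID} → now {InspectorID, Material, ShiftID, Weight}.
No further FD applies.

{InspectorID, Material, ShiftID, Weight}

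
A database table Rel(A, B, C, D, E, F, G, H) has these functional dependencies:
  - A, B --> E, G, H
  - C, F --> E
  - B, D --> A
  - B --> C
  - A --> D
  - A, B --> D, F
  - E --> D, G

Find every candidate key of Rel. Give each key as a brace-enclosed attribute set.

{A, B}, {B, D}, {B, E}, {B, F}

Attributes never on any right-hand side: {B} — every candidate key must contain it.
{A, B}⁺ = {A, B, C, D, E, F, G, H}, which is every attribute, so {A, B} is a candidate key.
{B, D}⁺ = {A, B, C, D, E, F, G, H}, which is every attribute, so {B, D} is a candidate key.
{B, E}⁺ = {A, B, C, D, E, F, G, H}, which is every attribute, so {B, E} is a candidate key.
{B, F}⁺ = {A, B, C, D, E, F, G, H}, which is every attribute, so {B, F} is a candidate key.
Any other superkey properly contains one of these, so there are no further candidate keys.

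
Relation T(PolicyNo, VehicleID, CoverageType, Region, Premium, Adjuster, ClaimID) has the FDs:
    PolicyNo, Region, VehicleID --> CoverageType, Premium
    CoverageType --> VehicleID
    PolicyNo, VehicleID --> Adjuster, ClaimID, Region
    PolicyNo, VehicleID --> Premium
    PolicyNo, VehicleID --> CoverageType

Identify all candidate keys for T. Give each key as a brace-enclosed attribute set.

{PolicyNo} never appears on the right of any FD, so every key must include it.
{CoverageType, PolicyNo} is a candidate key since {CoverageType, PolicyNo}⁺ = {Adjuster, ClaimID, CoverageType, PolicyNo, Premium, Region, VehicleID} covers every attribute.
{PolicyNo, VehicleID} is a candidate key since {PolicyNo, VehicleID}⁺ = {Adjuster, ClaimID, CoverageType, PolicyNo, Premium, Region, VehicleID} covers every attribute.
No proper subset of any of these is a key, and no other minimal superkey exists.

{CoverageType, PolicyNo}, {PolicyNo, VehicleID}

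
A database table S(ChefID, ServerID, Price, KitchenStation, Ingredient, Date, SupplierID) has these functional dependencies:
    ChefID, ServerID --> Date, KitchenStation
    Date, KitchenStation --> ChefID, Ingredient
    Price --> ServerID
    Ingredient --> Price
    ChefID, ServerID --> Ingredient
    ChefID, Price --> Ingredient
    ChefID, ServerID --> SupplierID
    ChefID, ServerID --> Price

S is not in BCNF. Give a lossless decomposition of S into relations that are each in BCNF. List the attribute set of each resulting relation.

Candidate keys of the original relation: {ChefID, Ingredient}, {ChefID, Price}, {ChefID, ServerID}, {Date, KitchenStation}.
In {ChefID, Date, Ingredient, KitchenStation, Price, ServerID, SupplierID}, {Price} is not a superkey ({Price}⁺ restricted to this set is {Price, ServerID}), so split on Price --> ServerID into {Price, ServerID} and {ChefID, Date, Ingredient, KitchenStation, Price, SupplierID}.
{Price, ServerID}: every determinant is a superkey — BCNF.
In {ChefID, Date, Ingredient, KitchenStation, Price, SupplierID}, {Ingredient} is not a superkey ({Ingredient}⁺ restricted to this set is {Ingredient, Price}), so split on Ingredient --> Price into {Ingredient, Price} and {ChefID, Date, Ingredient, KitchenStation, SupplierID}.
{Ingredient, Price}: every determinant is a superkey — BCNF.
{ChefID, Date, Ingredient, KitchenStation, SupplierID}: every determinant is a superkey — BCNF.

{ChefID, Date, Ingredient, KitchenStation, SupplierID}; {Ingredient, Price}; {Price, ServerID}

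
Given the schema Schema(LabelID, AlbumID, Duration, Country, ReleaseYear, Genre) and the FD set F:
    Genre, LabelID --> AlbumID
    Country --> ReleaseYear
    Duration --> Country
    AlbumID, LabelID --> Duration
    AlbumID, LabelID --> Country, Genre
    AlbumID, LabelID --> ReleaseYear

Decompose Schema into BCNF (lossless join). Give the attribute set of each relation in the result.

{AlbumID, Duration, Genre, LabelID}; {Country, Duration}; {Country, ReleaseYear}

Candidate keys of the original relation: {AlbumID, LabelID}, {Genre, LabelID}.
Within {AlbumID, Country, Duration, Genre, LabelID, ReleaseYear}: {Country}⁺ ∩ {AlbumID, Country, Duration, Genre, LabelID, ReleaseYear} = {Country, ReleaseYear}, not the whole set, so Country --> ReleaseYear violates BCNF; decompose into {Country, ReleaseYear} and {AlbumID, Country, Duration, Genre, LabelID}.
{Country, ReleaseYear}: every determinant is a superkey — BCNF.
Within {AlbumID, Country, Duration, Genre, LabelID}: {Duration}⁺ ∩ {AlbumID, Country, Duration, Genre, LabelID} = {Country, Duration}, not the whole set, so Duration --> Country violates BCNF; decompose into {Country, Duration} and {AlbumID, Duration, Genre, LabelID}.
{Country, Duration}: every determinant is a superkey — BCNF.
{AlbumID, Duration, Genre, LabelID}: every determinant is a superkey — BCNF.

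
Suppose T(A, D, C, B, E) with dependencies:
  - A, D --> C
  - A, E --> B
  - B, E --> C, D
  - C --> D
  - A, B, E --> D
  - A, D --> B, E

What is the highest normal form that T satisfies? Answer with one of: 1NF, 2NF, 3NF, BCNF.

Candidate keys: {A, C}, {A, D}, {A, E}. Prime attributes: {A, C, D, E}.
B, E --> C, D: {B, E}⁺ = {B, C, D, E}, which is not all of the attributes, so the left side is not a superkey — BCNF is violated.
Its right-hand attributes {C, D} are all prime, as are those of every other non-superkey FD — the relation is in 3NF.

3NF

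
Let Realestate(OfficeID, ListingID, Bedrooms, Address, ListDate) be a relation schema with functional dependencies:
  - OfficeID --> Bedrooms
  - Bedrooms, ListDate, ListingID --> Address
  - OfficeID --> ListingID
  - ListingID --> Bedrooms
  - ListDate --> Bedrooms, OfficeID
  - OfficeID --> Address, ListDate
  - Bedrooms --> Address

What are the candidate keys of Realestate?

{ListDate} is a candidate key since {ListDate}⁺ = {Address, Bedrooms, ListDate, ListingID, OfficeID} covers every attribute.
{OfficeID} is a candidate key since {OfficeID}⁺ = {Address, Bedrooms, ListDate, ListingID, OfficeID} covers every attribute.
Any other superkey properly contains one of these, so there are no further candidate keys.

{ListDate}, {OfficeID}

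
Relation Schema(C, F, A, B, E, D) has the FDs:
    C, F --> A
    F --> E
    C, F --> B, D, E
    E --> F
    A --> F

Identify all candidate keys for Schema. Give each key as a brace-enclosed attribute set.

{A, C}, {C, E}, {C, F}

{C} never appears on the right of any FD, so every key must include it.
{A, C}⁺ = {A, B, C, D, E, F} — all of the relation — so {A, C} is a candidate key.
{C, E}⁺ = {A, B, C, D, E, F} — all of the relation — so {C, E} is a candidate key.
{C, F}⁺ = {A, B, C, D, E, F} — all of the relation — so {C, F} is a candidate key.
No proper subset of any of these is a key, and no other minimal superkey exists.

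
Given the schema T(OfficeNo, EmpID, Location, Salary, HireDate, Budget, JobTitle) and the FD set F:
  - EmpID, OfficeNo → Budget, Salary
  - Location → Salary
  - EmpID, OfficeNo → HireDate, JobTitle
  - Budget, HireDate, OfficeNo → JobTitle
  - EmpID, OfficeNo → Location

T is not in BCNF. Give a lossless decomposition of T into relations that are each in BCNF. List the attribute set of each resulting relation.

{Budget, EmpID, HireDate, Location, OfficeNo}; {Budget, HireDate, JobTitle, OfficeNo}; {Location, Salary}

Candidate key of the original relation: {EmpID, OfficeNo}.
Within {Budget, EmpID, HireDate, JobTitle, Location, OfficeNo, Salary}: {Location}⁺ ∩ {Budget, EmpID, HireDate, JobTitle, Location, OfficeNo, Salary} = {Location, Salary}, not the whole set, so Location → Salary violates BCNF; decompose into {Location, Salary} and {Budget, EmpID, HireDate, JobTitle, Location, OfficeNo}.
{Location, Salary} is in BCNF.
Within {Budget, EmpID, HireDate, JobTitle, Location, OfficeNo}: {Budget, HireDate, OfficeNo}⁺ ∩ {Budget, EmpID, HireDate, JobTitle, Location, OfficeNo} = {Budget, HireDate, JobTitle, OfficeNo}, not the whole set, so Budget, HireDate, OfficeNo → JobTitle violates BCNF; decompose into {Budget, HireDate, JobTitle, OfficeNo} and {Budget, EmpID, HireDate, Location, OfficeNo}.
{Budget, HireDate, JobTitle, OfficeNo} is in BCNF.
{Budget, EmpID, HireDate, Location, OfficeNo} is in BCNF.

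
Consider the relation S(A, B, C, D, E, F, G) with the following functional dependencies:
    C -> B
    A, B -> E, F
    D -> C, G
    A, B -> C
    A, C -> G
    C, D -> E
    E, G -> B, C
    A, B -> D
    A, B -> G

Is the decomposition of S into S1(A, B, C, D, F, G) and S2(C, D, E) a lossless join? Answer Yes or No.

Yes

S1 ∩ S2 = {C, D}; its closure under F is {B, C, D, E, G}.
S2 is contained in that closure, so S1 ∩ S2 -> S2 holds and the join is lossless.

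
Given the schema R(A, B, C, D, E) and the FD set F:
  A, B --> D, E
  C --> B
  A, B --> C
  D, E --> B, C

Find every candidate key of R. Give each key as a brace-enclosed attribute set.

No FD produces {A}, so it must be in every candidate key.
{A, B}⁺ = {A, B, C, D, E} — all of the relation — so {A, B} is a candidate key.
{A, C}⁺ = {A, B, C, D, E} — all of the relation — so {A, C} is a candidate key.
{A, D, E}⁺ = {A, B, C, D, E} — all of the relation — so {A, D, E} is a candidate key.
No proper subset of any of these is a key, and no other minimal superkey exists.

{A, B}, {A, C}, {A, D, E}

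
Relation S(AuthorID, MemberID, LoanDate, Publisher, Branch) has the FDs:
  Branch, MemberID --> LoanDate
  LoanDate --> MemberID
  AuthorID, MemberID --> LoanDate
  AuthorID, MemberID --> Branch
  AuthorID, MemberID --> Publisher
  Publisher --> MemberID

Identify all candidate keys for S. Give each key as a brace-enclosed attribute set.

{AuthorID, LoanDate}, {AuthorID, MemberID}, {AuthorID, Publisher}

No FD produces {AuthorID}, so it must be in every candidate key.
{AuthorID, LoanDate}⁺ = {AuthorID, Branch, LoanDate, MemberID, Publisher} — all of the relation — so {AuthorID, LoanDate} is a candidate key.
{AuthorID, MemberID}⁺ = {AuthorID, Branch, LoanDate, MemberID, Publisher} — all of the relation — so {AuthorID, MemberID} is a candidate key.
{AuthorID, Publisher}⁺ = {AuthorID, Branch, LoanDate, MemberID, Publisher} — all of the relation — so {AuthorID, Publisher} is a candidate key.
These are minimal and exhaustive — every other superkey contains one of them.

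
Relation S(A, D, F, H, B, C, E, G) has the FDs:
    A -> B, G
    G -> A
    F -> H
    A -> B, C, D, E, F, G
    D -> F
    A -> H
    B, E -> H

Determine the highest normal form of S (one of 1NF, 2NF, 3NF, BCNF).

2NF

Candidate keys: {A}, {G}. Prime attributes: {A, G}.
For F -> H we have {F}⁺ = {F, H}; {F} is not a superkey, so BCNF fails.
Because {H} is non-prime and the left side of F -> H is not a superkey, the relation is not in 3NF.
Every candidate key is a single attribute, so no partial dependency is possible; 2NF holds.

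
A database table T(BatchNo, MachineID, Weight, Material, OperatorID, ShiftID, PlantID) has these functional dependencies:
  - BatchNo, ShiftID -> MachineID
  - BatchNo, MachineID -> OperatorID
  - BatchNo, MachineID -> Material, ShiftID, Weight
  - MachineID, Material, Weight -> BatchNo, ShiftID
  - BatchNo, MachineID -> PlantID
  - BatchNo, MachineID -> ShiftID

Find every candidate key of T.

{BatchNo, MachineID}⁺ = {BatchNo, MachineID, Material, OperatorID, PlantID, ShiftID, Weight} — all of the relation — so {BatchNo, MachineID} is a candidate key.
{BatchNo, ShiftID}⁺ = {BatchNo, MachineID, Material, OperatorID, PlantID, ShiftID, Weight} — all of the relation — so {BatchNo, ShiftID} is a candidate key.
{MachineID, Material, Weight}⁺ = {BatchNo, MachineID, Material, OperatorID, PlantID, ShiftID, Weight} — all of the relation — so {MachineID, Material, Weight} is a candidate key.
No proper subset of any of these is a key, and no other minimal superkey exists.

{BatchNo, MachineID}, {BatchNo, ShiftID}, {MachineID, Material, Weight}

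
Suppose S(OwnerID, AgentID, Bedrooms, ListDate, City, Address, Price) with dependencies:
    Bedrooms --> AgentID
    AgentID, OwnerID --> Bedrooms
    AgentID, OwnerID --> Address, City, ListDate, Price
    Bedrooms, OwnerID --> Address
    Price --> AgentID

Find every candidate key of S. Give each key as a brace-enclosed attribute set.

{AgentID, OwnerID}, {Bedrooms, OwnerID}, {OwnerID, Price}

{OwnerID} never appears on the right of any FD, so every key must include it.
{AgentID, OwnerID}⁺ = {Address, AgentID, Bedrooms, City, ListDate, OwnerID, Price}, which is every attribute, so {AgentID, OwnerID} is a candidate key.
{Bedrooms, OwnerID}⁺ = {Address, AgentID, Bedrooms, City, ListDate, OwnerID, Price}, which is every attribute, so {Bedrooms, OwnerID} is a candidate key.
{OwnerID, Price}⁺ = {Address, AgentID, Bedrooms, City, ListDate, OwnerID, Price}, which is every attribute, so {OwnerID, Price} is a candidate key.
No proper subset of any of these is a key, and no other minimal superkey exists.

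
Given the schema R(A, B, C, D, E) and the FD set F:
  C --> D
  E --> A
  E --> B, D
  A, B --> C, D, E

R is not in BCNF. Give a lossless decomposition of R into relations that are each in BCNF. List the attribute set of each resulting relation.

{A, B, C, E}; {C, D}

Candidate keys of the original relation: {A, B}, {E}.
Within {A, B, C, D, E}: {C}⁺ ∩ {A, B, C, D, E} = {C, D}, not the whole set, so C --> D violates BCNF; decompose into {C, D} and {A, B, C, E}.
{C, D} has no BCNF violation.
{A, B, C, E} has no BCNF violation.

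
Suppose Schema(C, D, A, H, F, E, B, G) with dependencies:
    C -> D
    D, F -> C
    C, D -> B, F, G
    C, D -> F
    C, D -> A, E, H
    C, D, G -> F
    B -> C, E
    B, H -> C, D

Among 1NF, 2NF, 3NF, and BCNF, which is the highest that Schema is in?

BCNF

Candidate keys: {B}, {C}, {D, F}. Prime attributes: {B, C, D, F}.
The left-hand side of every FD is a superkey, so BCNF is satisfied.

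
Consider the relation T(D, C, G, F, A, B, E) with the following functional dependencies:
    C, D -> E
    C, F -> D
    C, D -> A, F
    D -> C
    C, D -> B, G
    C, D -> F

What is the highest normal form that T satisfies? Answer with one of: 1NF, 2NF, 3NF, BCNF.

BCNF

Candidate keys: {C, F}, {D}. Prime attributes: {C, D, F}.
Every FD has a superkey on the left, so the relation is in BCNF.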